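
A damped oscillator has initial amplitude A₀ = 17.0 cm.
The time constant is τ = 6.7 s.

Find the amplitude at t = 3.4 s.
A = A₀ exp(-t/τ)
A = A₀ exp(−t/τ) = 17.0×exp(−3.4/6.7) = 10.23 cm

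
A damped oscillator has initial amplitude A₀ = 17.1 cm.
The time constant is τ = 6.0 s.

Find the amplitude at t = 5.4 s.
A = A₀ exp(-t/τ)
A = A₀ exp(−t/τ) = 17.1×exp(−5.4/6.0) = 6.952 cm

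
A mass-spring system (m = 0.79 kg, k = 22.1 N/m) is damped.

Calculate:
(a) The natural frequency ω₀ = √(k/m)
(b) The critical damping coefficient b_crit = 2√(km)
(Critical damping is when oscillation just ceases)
ω₀ = √(k/m) = √(22.1/0.79) = 5.289 rad/s
b_crit = 2√(km) = 2√(22.1×0.79) = 8.357 kg/s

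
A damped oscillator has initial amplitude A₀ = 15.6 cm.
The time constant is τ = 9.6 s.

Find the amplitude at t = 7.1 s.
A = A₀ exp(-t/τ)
A = A₀ exp(−t/τ) = 15.6×exp(−7.1/9.6) = 7.446 cm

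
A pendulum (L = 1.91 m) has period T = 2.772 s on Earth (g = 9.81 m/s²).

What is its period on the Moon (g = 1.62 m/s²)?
T = 2π√(L/g), so T_moon/T_earth = √(g_earth/g_moon)
T_moon = 2π√(1.91/1.62) = 6.822 s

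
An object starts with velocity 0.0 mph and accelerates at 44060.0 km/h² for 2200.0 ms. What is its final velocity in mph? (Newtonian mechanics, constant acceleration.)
v = v₀ + at (with unit conversion) = 16.73 mph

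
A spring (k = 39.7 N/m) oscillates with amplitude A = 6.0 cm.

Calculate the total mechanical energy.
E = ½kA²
E = ½kA² = ½×39.7×(0.06)² = 0.07146 J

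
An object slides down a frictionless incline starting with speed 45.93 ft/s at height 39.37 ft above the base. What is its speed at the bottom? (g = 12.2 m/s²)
½mv₀² + mgh = ½mv² → v = √(v₀² + 2gh) = √(14² + 2×12.2×12) = 22.11 m/s = 72.53 ft/s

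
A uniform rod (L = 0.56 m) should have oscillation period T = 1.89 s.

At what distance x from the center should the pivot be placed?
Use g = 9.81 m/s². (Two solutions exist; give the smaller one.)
T = 2π√((L²/12 + x²)/(gx)). Let c = T²g/(4π²) = 0.8876.
x² − cx + L²/12 = 0 → x = (c − √(c² − L²/3))/2 = 0.03049 m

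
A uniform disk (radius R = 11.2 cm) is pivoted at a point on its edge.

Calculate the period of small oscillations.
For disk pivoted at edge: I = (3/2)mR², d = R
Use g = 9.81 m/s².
I/m = (3/2)R² = 0.01882 m²; d = R = 0.112 m
T = 2π√((3/2)R²/(gR)) = 2π√(3R/(2g)) = 0.8222 s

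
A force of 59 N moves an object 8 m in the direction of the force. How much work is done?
W = Fd = 59×8 = 472.0 J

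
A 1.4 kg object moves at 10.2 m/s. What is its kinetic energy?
KE = ½mv² = ½×1.4×10.2² = 72.828 J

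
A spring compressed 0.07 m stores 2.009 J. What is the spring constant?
PE = ½kx² → k = 2PE/x² = 2×2.009/0.07² = 820.0 N/m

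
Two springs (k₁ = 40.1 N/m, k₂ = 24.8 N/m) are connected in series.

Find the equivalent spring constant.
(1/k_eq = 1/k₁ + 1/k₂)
1/k_eq = 1/40.1 + 1/24.8 = 0.06526; k_eq = 15.32 N/m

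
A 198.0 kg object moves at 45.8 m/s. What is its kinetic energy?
KE = ½mv² = ½×198.0×45.8² = 207666.4 J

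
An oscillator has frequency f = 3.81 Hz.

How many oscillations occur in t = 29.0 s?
n = f×t = 3.81×29.0 = 110.5 oscillations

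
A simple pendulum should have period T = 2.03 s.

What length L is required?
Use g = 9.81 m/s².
T = 2π√(L/g) → L = g(T/2π)² = 9.81×(2.03/2π)² = 1.024 m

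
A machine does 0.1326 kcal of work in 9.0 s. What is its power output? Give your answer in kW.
P = W/t = 554.8 J / 9 s = 61.64 W = 0.06164 kW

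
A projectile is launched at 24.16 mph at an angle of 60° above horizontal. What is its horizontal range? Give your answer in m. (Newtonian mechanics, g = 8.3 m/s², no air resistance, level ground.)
R = v₀² sin(2θ) / g (with unit conversion) = 12.17 m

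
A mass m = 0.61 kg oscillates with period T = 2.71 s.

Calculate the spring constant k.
T = 2π√(m/k) → k = m(2π/T)² = 0.61×(2π/2.71)² = 3.279 N/m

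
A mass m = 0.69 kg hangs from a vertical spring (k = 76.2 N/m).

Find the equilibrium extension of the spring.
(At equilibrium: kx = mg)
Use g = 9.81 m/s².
x_eq = mg/k = 0.69×9.81/76.2 = 0.08883 m = 8.883 cm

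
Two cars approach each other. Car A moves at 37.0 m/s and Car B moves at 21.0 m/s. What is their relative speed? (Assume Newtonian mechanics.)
v_rel = v_A + v_B = 37.0 + 21.0 = 58.0 m/s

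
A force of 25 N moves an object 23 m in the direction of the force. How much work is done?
W = Fd = 25×23 = 575.0 J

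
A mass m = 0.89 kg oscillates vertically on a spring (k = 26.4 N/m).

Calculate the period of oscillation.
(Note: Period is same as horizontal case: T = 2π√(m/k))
T = 2π√(m/k) = 2π√(0.89/26.4) = 1.154 s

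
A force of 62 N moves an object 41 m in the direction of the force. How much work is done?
W = Fd = 62×41 = 2542.0 J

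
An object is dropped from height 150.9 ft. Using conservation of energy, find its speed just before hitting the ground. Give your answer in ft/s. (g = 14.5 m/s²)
mgh = ½mv² → v = √(2gh) = √(2×14.5×45.99) = 36.52 m/s = 119.8 ft/s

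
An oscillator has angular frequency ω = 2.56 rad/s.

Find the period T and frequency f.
T = 2π/ω = 2π/2.56 = 2.454 s; f = ω/2π = 0.4074 Hz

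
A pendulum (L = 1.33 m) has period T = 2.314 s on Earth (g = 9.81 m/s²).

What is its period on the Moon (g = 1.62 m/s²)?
T = 2π√(L/g), so T_moon/T_earth = √(g_earth/g_moon)
T_moon = 2π√(1.33/1.62) = 5.693 s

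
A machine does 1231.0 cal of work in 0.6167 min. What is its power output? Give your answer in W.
P = W/t = 5151 J / 37 s = 139.2 W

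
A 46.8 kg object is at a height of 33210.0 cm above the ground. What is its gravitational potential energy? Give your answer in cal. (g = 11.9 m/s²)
PE = mgh = 46.8 kg × 11.9 m/s² × 332.1 m = 1.85e+05 J = 44200.0 cal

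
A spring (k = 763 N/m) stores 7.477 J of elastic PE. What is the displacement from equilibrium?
PE = ½kx² → x = √(2PE/k) = √(2×7.477/763) = 0.14 m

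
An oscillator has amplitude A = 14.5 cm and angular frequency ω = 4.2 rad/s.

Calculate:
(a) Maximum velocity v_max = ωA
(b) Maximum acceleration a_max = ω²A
v_max = ωA = 4.2×0.145 = 0.609 m/s
a_max = ω²A = 4.2²×0.145 = 2.558 m/s²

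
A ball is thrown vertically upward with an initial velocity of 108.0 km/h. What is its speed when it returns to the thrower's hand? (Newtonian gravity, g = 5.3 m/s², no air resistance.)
By conservation of energy, the ball returns at the same speed = 108.0 km/h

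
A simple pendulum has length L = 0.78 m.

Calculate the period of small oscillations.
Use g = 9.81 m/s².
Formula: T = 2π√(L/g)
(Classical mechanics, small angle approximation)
T = 2π√(L/g) = 2π√(0.78/9.81) = 1.772 s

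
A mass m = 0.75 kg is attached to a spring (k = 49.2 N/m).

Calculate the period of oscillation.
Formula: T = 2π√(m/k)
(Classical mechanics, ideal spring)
T = 2π√(m/k) = 2π√(0.75/49.2) = 0.7758 s; f = 1/T = 1.289 Hz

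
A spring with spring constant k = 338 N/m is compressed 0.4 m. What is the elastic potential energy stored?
PE = ½kx² = ½×338×0.4² = 27.04 J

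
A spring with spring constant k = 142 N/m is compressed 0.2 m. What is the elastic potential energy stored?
PE = ½kx² = ½×142×0.2² = 2.84 J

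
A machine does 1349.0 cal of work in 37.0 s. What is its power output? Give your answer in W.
P = W/t = 5644 J / 37 s = 152.5 W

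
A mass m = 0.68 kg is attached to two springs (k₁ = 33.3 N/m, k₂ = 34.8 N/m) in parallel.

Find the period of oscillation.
k_eq = k₁+k₂ = 68.1 N/m
T = 2π√(m/k_eq) = 2π√(0.68/68.1) = 0.6279 s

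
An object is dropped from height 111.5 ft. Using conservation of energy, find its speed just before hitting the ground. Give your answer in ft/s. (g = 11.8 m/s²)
mgh = ½mv² → v = √(2gh) = √(2×11.8×33.99) = 28.32 m/s = 92.92 ft/s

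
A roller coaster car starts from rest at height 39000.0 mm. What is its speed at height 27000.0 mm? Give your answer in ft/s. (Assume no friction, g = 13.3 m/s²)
mgh₁ = ½mv₂² + mgh₂ → v₂ = √(2g(h₁−h₂)) = √(2×13.3×(39−27)) = 17.87 m/s = 58.62 ft/s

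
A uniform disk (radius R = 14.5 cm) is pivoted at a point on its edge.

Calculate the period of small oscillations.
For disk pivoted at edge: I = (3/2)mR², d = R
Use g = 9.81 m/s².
I/m = (3/2)R² = 0.03154 m²; d = R = 0.145 m
T = 2π√((3/2)R²/(gR)) = 2π√(3R/(2g)) = 0.9356 s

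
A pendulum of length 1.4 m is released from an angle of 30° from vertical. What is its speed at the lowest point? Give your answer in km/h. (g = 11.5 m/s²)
h = L(1 − cosθ) = 1.4×(1 − cos30°) = 0.1876 m
v = √(2gh) = √(2×11.5×0.1876) = 2.077 m/s = 7.477 km/h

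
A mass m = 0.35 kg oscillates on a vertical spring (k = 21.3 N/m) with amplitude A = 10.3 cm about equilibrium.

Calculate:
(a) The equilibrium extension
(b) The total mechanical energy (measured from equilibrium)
x_eq = mg/k = 0.35×9.81/21.3 = 0.1612 m = 16.12 cm
E = ½kA² = ½×21.3×(0.103)² = 0.113 J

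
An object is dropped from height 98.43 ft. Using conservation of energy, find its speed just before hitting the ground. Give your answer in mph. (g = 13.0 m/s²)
mgh = ½mv² → v = √(2gh) = √(2×13.0×30) = 27.93 m/s = 62.48 mph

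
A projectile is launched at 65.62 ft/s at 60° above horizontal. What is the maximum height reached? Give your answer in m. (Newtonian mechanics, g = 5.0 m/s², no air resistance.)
H = v₀²sin²(θ)/(2g) (with unit conversion) = 30.0 m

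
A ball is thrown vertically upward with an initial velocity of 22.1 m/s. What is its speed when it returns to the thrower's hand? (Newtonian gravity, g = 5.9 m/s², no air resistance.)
By conservation of energy, the ball returns at the same speed = 22.1 m/s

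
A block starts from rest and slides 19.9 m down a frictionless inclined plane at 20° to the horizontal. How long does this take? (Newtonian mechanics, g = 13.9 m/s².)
a = g sin(θ) = 13.9 × sin(20°) = 4.75 m/s²
t = √(2d/a) = √(2 × 19.9 / 4.75) = 2.89 s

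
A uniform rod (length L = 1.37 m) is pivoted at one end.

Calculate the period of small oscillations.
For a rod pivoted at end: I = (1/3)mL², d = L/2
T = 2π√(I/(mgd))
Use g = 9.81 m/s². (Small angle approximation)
I/m = (1/3)L² = 0.6256 m²; d = L/2 = 0.685 m
T = 2π√(I/(mgd)) = 2π√(0.6256/(9.81×0.685)) = 1.917 s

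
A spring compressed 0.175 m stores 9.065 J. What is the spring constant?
PE = ½kx² → k = 2PE/x² = 2×9.065/0.175² = 592.0 N/m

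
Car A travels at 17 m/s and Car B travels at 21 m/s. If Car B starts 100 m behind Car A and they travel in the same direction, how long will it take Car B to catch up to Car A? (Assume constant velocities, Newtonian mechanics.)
Relative speed: v_rel = 21 - 17 = 4 m/s
Time to catch: t = d₀/v_rel = 100/4 = 25.0 s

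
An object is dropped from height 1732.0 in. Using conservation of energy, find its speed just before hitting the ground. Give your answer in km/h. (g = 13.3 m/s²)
mgh = ½mv² → v = √(2gh) = √(2×13.3×43.99) = 34.21 m/s = 123.1 km/h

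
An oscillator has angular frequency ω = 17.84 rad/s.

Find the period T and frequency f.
T = 2π/ω = 2π/17.84 = 0.3522 s; f = ω/2π = 2.839 Hz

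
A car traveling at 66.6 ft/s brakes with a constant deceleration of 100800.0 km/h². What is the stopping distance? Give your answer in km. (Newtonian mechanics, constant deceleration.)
d = v₀² / (2a) (with unit conversion) = 0.02649 km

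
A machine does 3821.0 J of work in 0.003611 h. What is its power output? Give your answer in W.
P = W/t = 3821 J / 13 s = 293.9 W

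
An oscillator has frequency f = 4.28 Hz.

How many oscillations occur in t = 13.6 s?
n = f×t = 4.28×13.6 = 58.21 oscillations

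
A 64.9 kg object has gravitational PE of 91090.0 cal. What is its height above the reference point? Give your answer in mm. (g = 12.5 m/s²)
PE = mgh → h = PE/(mg) = 3.811e+05 J / (64.9 kg × 12.5 m/s²) = 469.8 m = 469800.0 mm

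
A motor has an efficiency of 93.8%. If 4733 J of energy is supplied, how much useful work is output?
W_out = η × W_in = 0.938 × 4733 = 4439.6 J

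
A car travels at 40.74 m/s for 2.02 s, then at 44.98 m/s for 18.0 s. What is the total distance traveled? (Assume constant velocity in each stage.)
d₁ = v₁t₁ = 40.74 × 2.02 = 82.2948 m
d₂ = v₂t₂ = 44.98 × 18.0 = 809.64 m
d_total = 82.2948 + 809.64 = 891.93 m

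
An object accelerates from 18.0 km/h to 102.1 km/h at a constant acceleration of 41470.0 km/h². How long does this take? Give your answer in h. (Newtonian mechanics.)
t = (v - v₀)/a (with unit conversion) = 0.002028 h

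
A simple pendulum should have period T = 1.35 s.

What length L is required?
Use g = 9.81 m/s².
T = 2π√(L/g) → L = g(T/2π)² = 9.81×(1.35/2π)² = 0.4529 m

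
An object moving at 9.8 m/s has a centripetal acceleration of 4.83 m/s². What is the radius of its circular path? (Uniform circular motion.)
r = v²/a_c = 9.8²/4.83 = 19.88 m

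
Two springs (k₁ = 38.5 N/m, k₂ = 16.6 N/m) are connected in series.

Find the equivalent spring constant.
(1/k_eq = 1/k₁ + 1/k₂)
1/k_eq = 1/38.5 + 1/16.6 = 0.086215; k_eq = 11.6 N/m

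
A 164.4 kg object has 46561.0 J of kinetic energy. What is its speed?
KE = ½mv² → v = √(2KE/m) = √(2×46561.0/164.4) = 23.8 m/s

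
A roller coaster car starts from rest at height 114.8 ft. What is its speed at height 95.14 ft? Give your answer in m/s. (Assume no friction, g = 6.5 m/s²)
mgh₁ = ½mv₂² + mgh₂ → v₂ = √(2g(h₁−h₂)) = √(2×6.5×(34.99−29)) = 8.826 m/s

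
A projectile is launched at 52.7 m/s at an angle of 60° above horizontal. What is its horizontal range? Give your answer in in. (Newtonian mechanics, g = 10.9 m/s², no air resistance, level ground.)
R = v₀² sin(2θ) / g (with unit conversion) = 8687.0 in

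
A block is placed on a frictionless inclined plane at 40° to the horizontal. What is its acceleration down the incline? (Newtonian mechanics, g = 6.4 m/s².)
a = g sin(θ) = 6.4 × sin(40°) = 6.4 × 0.6428 = 4.11 m/s²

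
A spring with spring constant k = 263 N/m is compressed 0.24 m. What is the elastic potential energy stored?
PE = ½kx² = ½×263×0.24² = 7.574 J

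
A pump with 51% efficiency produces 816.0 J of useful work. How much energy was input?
W_in = W_out/η = 816.0/0.51 = 1600.0 J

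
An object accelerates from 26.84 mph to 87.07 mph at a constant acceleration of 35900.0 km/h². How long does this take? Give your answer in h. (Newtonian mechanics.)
t = (v - v₀)/a (with unit conversion) = 0.0027 h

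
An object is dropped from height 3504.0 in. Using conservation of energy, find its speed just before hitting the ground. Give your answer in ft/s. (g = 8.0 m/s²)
mgh = ½mv² → v = √(2gh) = √(2×8.0×89) = 37.74 m/s = 123.8 ft/s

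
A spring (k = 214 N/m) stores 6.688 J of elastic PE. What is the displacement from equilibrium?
PE = ½kx² → x = √(2PE/k) = √(2×6.688/214) = 0.25 m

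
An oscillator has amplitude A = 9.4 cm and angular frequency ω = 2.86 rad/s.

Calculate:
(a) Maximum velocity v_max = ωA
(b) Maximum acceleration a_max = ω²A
v_max = ωA = 2.86×0.094 = 0.2688 m/s
a_max = ω²A = 2.86²×0.094 = 0.7689 m/s²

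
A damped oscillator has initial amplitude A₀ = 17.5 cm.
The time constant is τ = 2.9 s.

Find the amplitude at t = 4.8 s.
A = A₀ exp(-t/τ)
A = A₀ exp(−t/τ) = 17.5×exp(−4.8/2.9) = 3.344 cm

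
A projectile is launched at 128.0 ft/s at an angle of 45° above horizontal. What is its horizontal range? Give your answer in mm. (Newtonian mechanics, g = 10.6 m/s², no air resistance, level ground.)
R = v₀² sin(2θ) / g (with unit conversion) = 143600.0 mm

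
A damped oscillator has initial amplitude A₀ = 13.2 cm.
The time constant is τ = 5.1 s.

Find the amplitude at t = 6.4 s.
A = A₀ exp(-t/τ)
A = A₀ exp(−t/τ) = 13.2×exp(−6.4/5.1) = 3.763 cm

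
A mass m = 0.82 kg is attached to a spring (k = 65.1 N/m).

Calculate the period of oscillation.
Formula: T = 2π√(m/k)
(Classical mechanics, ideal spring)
T = 2π√(m/k) = 2π√(0.82/65.1) = 0.7052 s; f = 1/T = 1.418 Hz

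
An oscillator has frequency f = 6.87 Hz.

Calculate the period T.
T = 1/f = 1/6.87 = 0.1456 s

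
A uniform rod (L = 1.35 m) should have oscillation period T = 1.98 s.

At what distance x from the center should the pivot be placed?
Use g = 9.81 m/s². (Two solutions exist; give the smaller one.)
T = 2π√((L²/12 + x²)/(gx)). Let c = T²g/(4π²) = 0.9742.
x² − cx + L²/12 = 0 → x = (c − √(c² − L²/3))/2 = 0.1949 m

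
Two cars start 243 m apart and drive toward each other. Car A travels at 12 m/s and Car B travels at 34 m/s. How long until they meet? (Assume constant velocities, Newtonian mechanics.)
Combined speed: v_combined = 12 + 34 = 46 m/s
Time to meet: t = d/46 = 243/46 = 5.28 s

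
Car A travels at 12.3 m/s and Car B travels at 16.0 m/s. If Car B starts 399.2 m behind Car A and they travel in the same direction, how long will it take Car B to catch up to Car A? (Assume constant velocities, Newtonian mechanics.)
Relative speed: v_rel = 16.0 - 12.3 = 3.7 m/s
Time to catch: t = d₀/v_rel = 399.2/3.7 = 107.89 s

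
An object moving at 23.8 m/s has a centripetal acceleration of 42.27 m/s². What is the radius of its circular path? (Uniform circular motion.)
r = v²/a_c = 23.8²/42.27 = 13.4 m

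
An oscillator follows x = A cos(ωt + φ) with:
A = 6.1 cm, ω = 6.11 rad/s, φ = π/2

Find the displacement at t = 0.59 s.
x = A cos(ωt + φ) = 6.1×cos(6.11×0.59 + π/2) = 2.726 cm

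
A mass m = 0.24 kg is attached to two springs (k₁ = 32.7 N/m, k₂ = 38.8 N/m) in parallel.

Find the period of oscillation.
k_eq = k₁+k₂ = 71.5 N/m
T = 2π√(m/k_eq) = 2π√(0.24/71.5) = 0.364 s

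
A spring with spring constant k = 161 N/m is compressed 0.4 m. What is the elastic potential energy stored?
PE = ½kx² = ½×161×0.4² = 12.88 J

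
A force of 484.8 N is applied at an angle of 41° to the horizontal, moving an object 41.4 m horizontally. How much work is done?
W = Fd cosθ = 484.8×41.4×cos(41°) = 15148.0 J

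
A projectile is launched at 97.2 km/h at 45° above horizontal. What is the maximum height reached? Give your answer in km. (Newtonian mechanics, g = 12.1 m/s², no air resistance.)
H = v₀²sin²(θ)/(2g) (with unit conversion) = 0.01506 km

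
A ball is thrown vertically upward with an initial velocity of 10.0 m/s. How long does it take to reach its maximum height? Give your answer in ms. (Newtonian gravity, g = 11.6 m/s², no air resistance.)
t_up = v₀/g (with unit conversion) = 862.1 ms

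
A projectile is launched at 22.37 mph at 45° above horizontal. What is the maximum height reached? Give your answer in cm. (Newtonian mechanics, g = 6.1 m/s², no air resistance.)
H = v₀²sin²(θ)/(2g) (with unit conversion) = 409.9 cm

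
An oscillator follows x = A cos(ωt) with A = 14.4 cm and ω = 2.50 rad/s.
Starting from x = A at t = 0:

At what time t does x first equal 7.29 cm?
cos(ωt) = x/A = 7.29/14.4 = 0.5062
ωt = arccos(0.5062) = 1.04 rad
t = 1.04/2.5 = 0.416 s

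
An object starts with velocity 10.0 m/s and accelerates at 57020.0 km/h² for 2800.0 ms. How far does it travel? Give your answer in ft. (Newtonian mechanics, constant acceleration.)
d = v₀t + ½at² (with unit conversion) = 148.4 ft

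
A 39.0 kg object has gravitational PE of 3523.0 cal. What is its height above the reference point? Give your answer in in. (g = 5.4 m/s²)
PE = mgh → h = PE/(mg) = 1.474e+04 J / (39 kg × 5.4 m/s²) = 69.99 m = 2756.0 in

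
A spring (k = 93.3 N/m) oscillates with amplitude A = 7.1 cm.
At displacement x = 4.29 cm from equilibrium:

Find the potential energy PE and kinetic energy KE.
E_total = ½kA² = ½×93.3×(0.071)² = 0.2352 J
PE = ½kx² = ½×93.3×(0.0429)² = 0.08586 J
KE = E_total − PE = 0.1493 J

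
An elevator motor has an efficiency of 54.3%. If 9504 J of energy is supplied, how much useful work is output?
W_out = η × W_in = 0.543 × 9504 = 5160.7 J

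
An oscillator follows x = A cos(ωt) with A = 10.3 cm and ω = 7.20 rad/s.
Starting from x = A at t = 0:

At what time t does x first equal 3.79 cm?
cos(ωt) = x/A = 3.79/10.3 = 0.368
ωt = arccos(0.368) = 1.194 rad
t = 1.194/7.2 = 0.1658 s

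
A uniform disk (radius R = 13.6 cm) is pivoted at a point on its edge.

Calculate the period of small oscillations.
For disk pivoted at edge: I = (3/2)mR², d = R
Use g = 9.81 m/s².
I/m = (3/2)R² = 0.02774 m²; d = R = 0.136 m
T = 2π√((3/2)R²/(gR)) = 2π√(3R/(2g)) = 0.9061 s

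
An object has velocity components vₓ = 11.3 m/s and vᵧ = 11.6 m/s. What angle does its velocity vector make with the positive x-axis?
θ = arctan(vᵧ/vₓ) = arctan(11.6/11.3) = 45.75°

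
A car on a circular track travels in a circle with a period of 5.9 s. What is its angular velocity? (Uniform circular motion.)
ω = 2π/T = 2π/5.9 = 1.0649 rad/s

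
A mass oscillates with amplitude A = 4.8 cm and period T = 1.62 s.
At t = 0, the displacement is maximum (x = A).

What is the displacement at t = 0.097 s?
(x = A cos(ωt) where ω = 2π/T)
ω = 2π/T = 2π/1.62 = 3.879 rad/s
x = A cos(ωt) = 4.8×cos(3.879×0.097) = 4.464 cm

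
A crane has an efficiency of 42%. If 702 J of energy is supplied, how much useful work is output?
W_out = η × W_in = 0.42 × 702 = 294.84 J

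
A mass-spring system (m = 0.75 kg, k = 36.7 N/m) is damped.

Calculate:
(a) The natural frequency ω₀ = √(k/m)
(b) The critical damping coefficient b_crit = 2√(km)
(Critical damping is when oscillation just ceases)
ω₀ = √(k/m) = √(36.7/0.75) = 6.995 rad/s
b_crit = 2√(km) = 2√(36.7×0.75) = 10.49 kg/s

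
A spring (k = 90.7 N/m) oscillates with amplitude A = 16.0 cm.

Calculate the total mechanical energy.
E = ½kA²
E = ½kA² = ½×90.7×(0.16)² = 1.161 J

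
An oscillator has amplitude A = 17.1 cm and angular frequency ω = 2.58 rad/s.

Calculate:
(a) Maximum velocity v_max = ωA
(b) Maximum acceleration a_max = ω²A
v_max = ωA = 2.58×0.171 = 0.4412 m/s
a_max = ω²A = 2.58²×0.171 = 1.138 m/s²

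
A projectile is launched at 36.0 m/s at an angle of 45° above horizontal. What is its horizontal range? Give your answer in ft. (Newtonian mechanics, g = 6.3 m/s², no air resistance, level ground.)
R = v₀² sin(2θ) / g (with unit conversion) = 674.9 ft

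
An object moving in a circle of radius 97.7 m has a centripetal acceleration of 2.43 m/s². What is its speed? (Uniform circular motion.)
v = √(a_c × r) = √(2.43 × 97.7) = 15.41 m/s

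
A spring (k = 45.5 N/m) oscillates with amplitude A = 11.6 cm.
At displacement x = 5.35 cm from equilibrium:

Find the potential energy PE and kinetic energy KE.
E_total = ½kA² = ½×45.5×(0.116)² = 0.3061 J
PE = ½kx² = ½×45.5×(0.0535)² = 0.06512 J
KE = E_total − PE = 0.241 J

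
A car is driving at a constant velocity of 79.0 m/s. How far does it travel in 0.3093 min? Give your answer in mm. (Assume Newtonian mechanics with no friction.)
d = vt (with unit conversion) = 1466000.0 mm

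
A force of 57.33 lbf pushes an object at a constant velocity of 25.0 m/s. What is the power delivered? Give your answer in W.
P = Fv = 255 N × 25 m/s = 6375 W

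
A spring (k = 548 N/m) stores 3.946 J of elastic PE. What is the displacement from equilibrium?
PE = ½kx² → x = √(2PE/k) = √(2×3.946/548) = 0.12 m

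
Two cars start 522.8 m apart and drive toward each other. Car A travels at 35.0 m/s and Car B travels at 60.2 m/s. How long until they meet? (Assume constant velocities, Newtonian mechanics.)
Combined speed: v_combined = 35.0 + 60.2 = 95.2 m/s
Time to meet: t = d/95.2 = 522.8/95.2 = 5.49 s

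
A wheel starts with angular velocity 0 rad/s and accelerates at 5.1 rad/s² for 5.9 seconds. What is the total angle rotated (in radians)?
θ = ω₀t + ½αt² = 0×5.9 + ½×5.1×5.9² = 88.77 rad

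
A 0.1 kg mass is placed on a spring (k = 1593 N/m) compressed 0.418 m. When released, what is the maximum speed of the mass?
½kx² = ½mv² → v = x√(k/m) = 0.418×√(1593/0.1) = 52.76 m/s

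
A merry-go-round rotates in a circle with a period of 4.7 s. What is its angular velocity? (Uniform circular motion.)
ω = 2π/T = 2π/4.7 = 1.3368 rad/s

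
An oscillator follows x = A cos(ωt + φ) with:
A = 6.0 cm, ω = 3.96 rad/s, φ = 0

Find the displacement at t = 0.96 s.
x = A cos(ωt + φ) = 6.0×cos(3.96×0.96 + 0) = -4.74 cm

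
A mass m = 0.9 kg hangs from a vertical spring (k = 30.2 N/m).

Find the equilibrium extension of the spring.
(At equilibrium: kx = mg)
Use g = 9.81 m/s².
x_eq = mg/k = 0.9×9.81/30.2 = 0.2924 m = 29.24 cm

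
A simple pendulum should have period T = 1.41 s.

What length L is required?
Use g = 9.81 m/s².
T = 2π√(L/g) → L = g(T/2π)² = 9.81×(1.41/2π)² = 0.494 m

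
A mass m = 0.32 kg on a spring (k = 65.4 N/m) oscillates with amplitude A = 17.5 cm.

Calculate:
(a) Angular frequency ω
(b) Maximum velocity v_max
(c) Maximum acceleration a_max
ω = √(k/m) = √(65.4/0.32) = 14.3 rad/s
v_max = ωA = 14.3×0.175 = 2.502 m/s
a_max = ω²A = 14.3²×0.175 = 35.77 m/s²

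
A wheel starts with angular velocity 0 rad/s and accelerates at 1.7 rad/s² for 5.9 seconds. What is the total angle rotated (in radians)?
θ = ω₀t + ½αt² = 0×5.9 + ½×1.7×5.9² = 29.59 rad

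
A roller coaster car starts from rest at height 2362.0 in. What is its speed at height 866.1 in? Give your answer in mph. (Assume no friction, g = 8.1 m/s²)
mgh₁ = ½mv₂² + mgh₂ → v₂ = √(2g(h₁−h₂)) = √(2×8.1×(59.99−22)) = 24.81 m/s = 55.5 mph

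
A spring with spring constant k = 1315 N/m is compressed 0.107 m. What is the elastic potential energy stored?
PE = ½kx² = ½×1315×0.107² = 7.528 J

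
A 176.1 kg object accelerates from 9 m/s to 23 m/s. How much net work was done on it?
W_net = ΔKE = ½m(v₂² − v₁²) = ½×176.1×(23² − 9²) = 39446.4 J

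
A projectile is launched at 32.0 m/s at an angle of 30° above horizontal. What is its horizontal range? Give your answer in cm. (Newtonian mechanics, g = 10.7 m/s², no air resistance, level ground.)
R = v₀² sin(2θ) / g (with unit conversion) = 8288.0 cm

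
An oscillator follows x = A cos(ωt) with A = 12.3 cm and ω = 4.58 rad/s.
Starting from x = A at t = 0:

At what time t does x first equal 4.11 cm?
cos(ωt) = x/A = 4.11/12.3 = 0.3341
ωt = arccos(0.3341) = 1.23 rad
t = 1.23/4.58 = 0.2686 s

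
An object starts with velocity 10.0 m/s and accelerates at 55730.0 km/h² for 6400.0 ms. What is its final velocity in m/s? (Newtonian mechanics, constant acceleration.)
v = v₀ + at (with unit conversion) = 37.52 m/s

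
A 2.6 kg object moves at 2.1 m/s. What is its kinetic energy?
KE = ½mv² = ½×2.6×2.1² = 5.733 J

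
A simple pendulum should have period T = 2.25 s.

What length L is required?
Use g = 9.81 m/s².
T = 2π√(L/g) → L = g(T/2π)² = 9.81×(2.25/2π)² = 1.258 m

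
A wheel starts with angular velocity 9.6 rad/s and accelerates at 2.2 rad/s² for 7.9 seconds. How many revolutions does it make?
θ = ω₀t + ½αt² = 9.6×7.9 + ½×2.2×7.9² = 144.49 rad
Revolutions = θ/(2π) = 144.49/(2π) = 23.0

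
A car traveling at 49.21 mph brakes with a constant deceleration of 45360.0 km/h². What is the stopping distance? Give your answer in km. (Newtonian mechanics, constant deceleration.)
d = v₀² / (2a) (with unit conversion) = 0.06914 km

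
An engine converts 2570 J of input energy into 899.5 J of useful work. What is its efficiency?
η = W_out/W_in = 899.5/2570 = 0.35 = 35.0%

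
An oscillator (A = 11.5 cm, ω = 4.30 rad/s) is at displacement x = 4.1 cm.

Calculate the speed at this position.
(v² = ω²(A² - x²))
v = ω√(A² − x²) = 4.3×√(0.115² − 0.041²) = 0.462 m/s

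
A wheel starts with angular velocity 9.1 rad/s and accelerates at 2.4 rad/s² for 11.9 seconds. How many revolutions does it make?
θ = ω₀t + ½αt² = 9.1×11.9 + ½×2.4×11.9² = 278.22 rad
Revolutions = θ/(2π) = 278.22/(2π) = 44.28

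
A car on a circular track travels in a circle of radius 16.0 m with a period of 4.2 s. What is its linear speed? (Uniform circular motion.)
v = 2πr/T = 2π×16.0/4.2 = 23.94 m/s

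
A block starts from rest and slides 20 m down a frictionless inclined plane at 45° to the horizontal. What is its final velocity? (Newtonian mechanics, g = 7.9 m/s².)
a = g sin(θ) = 7.9 × sin(45°) = 5.59 m/s²
v = √(2ad) = √(2 × 5.59 × 20) = 14.95 m/s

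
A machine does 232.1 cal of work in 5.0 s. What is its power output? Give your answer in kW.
P = W/t = 971.1 J / 5 s = 194.2 W = 0.1942 kW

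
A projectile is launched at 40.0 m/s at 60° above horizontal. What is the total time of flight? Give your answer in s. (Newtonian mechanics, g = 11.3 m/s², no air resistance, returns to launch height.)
T = 2v₀sin(θ)/g = 6.131 s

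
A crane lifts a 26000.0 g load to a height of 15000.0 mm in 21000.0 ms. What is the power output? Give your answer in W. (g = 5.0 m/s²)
W = mgh = 26×5.0×15 = 1950 J
P = W/t = 1950/21 = 92.86 W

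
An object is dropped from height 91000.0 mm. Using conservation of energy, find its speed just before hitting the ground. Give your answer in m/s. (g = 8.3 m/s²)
mgh = ½mv² → v = √(2gh) = √(2×8.3×91) = 38.87 m/s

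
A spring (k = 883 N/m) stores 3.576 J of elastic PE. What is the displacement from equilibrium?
PE = ½kx² → x = √(2PE/k) = √(2×3.576/883) = 0.09 m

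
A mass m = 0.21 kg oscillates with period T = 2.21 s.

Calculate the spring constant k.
T = 2π√(m/k) → k = m(2π/T)² = 0.21×(2π/2.21)² = 1.697 N/m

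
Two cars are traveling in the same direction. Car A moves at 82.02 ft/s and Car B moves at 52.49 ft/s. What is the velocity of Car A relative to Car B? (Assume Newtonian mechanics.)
v_rel = v_A - v_B = 82.02 - 52.49 = 29.53 ft/s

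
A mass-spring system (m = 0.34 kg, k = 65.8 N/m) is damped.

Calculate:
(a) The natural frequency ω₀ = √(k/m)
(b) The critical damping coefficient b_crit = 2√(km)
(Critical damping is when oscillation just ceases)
ω₀ = √(k/m) = √(65.8/0.34) = 13.91 rad/s
b_crit = 2√(km) = 2√(65.8×0.34) = 9.46 kg/s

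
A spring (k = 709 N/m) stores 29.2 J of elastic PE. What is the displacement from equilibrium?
PE = ½kx² → x = √(2PE/k) = √(2×29.2/709) = 0.287 m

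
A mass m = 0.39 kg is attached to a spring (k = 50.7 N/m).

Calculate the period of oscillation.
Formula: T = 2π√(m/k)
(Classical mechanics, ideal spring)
T = 2π√(m/k) = 2π√(0.39/50.7) = 0.5511 s; f = 1/T = 1.815 Hz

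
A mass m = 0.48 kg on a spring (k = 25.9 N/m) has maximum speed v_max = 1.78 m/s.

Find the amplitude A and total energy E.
½mv²_max = ½kA² → A = v_max√(m/k) = 1.78×√(0.48/25.9) = 0.2423 m = 24.23 cm
E = ½mv²_max = ½×0.48×1.78² = 0.7604 J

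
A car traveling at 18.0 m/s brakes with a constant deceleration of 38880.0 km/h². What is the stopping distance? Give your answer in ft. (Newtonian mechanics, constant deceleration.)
d = v₀² / (2a) (with unit conversion) = 177.2 ft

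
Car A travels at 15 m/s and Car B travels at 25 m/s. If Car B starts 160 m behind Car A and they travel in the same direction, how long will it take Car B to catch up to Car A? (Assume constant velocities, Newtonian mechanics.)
Relative speed: v_rel = 25 - 15 = 10 m/s
Time to catch: t = d₀/v_rel = 160/10 = 16.0 s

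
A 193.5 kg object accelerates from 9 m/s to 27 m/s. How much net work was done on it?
W_net = ΔKE = ½m(v₂² − v₁²) = ½×193.5×(27² − 9²) = 62694.0 J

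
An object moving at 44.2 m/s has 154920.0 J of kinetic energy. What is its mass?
KE = ½mv² → m = 2KE/v² = 2×154920.0/44.2² = 158.6 kg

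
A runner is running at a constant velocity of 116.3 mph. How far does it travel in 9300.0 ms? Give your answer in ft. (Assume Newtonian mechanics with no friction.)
d = vt (with unit conversion) = 1586.0 ft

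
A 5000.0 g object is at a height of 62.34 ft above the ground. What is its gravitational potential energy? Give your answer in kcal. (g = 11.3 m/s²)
PE = mgh = 5 kg × 11.3 m/s² × 19 m = 1074 J = 0.2566 kcal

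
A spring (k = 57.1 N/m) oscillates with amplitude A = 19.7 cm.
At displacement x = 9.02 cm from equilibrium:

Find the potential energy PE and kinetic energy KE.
E_total = ½kA² = ½×57.1×(0.197)² = 1.108 J
PE = ½kx² = ½×57.1×(0.0902)² = 0.2323 J
KE = E_total − PE = 0.8757 J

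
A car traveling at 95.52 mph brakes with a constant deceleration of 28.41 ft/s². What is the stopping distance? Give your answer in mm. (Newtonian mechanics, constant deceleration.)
d = v₀² / (2a) (with unit conversion) = 105300.0 mm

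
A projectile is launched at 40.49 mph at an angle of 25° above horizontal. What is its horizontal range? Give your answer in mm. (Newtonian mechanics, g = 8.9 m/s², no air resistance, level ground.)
R = v₀² sin(2θ) / g (with unit conversion) = 28200.0 mm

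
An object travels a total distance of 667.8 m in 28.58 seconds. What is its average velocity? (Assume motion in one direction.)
v_avg = Δd / Δt = 667.8 / 28.58 = 23.37 m/s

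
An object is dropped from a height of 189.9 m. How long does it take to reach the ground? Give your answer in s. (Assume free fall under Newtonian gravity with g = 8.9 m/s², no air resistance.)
t = √(2h/g) = 6.533 s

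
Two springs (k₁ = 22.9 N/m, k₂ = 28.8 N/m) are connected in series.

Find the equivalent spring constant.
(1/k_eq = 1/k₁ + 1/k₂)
1/k_eq = 1/22.9 + 1/28.8 = 0.07839; k_eq = 12.76 N/m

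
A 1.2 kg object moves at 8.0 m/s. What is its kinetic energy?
KE = ½mv² = ½×1.2×8.0² = 38.4 J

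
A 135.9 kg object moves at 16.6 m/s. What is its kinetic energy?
KE = ½mv² = ½×135.9×16.6² = 18724.3 J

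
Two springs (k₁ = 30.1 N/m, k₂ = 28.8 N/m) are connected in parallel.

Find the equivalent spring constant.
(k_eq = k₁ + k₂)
k_eq = k₁ + k₂ = 30.1 + 28.8 = 58.9 N/m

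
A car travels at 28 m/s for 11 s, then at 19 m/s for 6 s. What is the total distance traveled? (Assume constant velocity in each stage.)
d₁ = v₁t₁ = 28 × 11 = 308 m
d₂ = v₂t₂ = 19 × 6 = 114 m
d_total = 308 + 114 = 422 m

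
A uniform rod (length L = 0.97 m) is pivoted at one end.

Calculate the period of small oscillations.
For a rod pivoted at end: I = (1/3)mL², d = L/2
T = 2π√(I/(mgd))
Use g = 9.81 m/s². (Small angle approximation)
I/m = (1/3)L² = 0.3136 m²; d = L/2 = 0.485 m
T = 2π√(I/(mgd)) = 2π√(0.3136/(9.81×0.485)) = 1.613 s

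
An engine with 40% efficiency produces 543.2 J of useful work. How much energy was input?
W_in = W_out/η = 543.2/0.4 = 1358.0 J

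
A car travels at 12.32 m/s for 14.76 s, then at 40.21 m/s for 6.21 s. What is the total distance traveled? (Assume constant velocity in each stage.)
d₁ = v₁t₁ = 12.32 × 14.76 = 181.843 m
d₂ = v₂t₂ = 40.21 × 6.21 = 249.704 m
d_total = 181.843 + 249.704 = 431.55 m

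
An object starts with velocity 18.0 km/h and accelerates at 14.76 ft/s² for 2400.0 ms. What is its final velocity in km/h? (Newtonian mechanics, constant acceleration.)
v = v₀ + at (with unit conversion) = 56.87 km/h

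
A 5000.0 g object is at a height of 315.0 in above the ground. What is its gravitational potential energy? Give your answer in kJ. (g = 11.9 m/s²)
PE = mgh = 5 kg × 11.9 m/s² × 8.001 m = 476.1 J = 0.4761 kJ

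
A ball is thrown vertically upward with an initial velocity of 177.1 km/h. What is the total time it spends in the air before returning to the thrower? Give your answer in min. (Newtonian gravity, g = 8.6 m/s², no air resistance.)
t_total = 2v₀/g (with unit conversion) = 0.1907 min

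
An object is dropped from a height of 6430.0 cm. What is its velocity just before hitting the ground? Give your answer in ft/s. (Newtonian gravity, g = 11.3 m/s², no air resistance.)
v = √(2gh) (with unit conversion) = 125.1 ft/s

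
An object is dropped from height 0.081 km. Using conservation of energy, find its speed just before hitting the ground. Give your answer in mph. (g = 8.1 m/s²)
mgh = ½mv² → v = √(2gh) = √(2×8.1×81) = 36.22 m/s = 81.03 mph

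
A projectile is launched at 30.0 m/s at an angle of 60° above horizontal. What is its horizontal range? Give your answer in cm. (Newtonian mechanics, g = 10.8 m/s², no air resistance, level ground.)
R = v₀² sin(2θ) / g (with unit conversion) = 7217.0 cm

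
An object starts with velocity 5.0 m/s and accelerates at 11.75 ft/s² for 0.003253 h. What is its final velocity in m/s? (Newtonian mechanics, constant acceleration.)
v = v₀ + at (with unit conversion) = 46.94 m/s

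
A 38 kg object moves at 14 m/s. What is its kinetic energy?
KE = ½mv² = ½×38×14² = 3724.0 J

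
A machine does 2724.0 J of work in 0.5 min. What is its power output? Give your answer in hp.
P = W/t = 2724 J / 30 s = 90.8 W = 0.1218 hp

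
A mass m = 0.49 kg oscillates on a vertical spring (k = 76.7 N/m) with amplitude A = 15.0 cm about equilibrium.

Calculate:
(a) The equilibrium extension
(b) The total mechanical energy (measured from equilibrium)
x_eq = mg/k = 0.49×9.81/76.7 = 0.06267 m = 6.267 cm
E = ½kA² = ½×76.7×(0.15)² = 0.8629 J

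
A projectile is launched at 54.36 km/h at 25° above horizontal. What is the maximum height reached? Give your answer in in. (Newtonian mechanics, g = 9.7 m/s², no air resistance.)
H = v₀²sin²(θ)/(2g) (with unit conversion) = 82.64 in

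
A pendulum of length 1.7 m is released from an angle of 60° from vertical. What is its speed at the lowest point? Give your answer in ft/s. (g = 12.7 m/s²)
h = L(1 − cosθ) = 1.7×(1 − cos60°) = 0.85 m
v = √(2gh) = √(2×12.7×0.85) = 4.647 m/s = 15.24 ft/s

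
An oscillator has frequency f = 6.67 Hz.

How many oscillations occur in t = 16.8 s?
n = f×t = 6.67×16.8 = 112.1 oscillations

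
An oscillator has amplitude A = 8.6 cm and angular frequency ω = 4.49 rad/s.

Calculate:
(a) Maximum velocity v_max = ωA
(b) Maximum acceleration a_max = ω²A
v_max = ωA = 4.49×0.086 = 0.3861 m/s
a_max = ω²A = 4.49²×0.086 = 1.734 m/s²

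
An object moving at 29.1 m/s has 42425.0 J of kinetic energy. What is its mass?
KE = ½mv² → m = 2KE/v² = 2×42425.0/29.1² = 100.2 kg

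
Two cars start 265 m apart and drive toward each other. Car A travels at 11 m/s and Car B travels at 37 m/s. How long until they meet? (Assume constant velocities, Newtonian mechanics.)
Combined speed: v_combined = 11 + 37 = 48 m/s
Time to meet: t = d/48 = 265/48 = 5.52 s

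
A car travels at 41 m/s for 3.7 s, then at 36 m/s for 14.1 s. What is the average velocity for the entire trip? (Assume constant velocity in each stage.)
d₁ = v₁t₁ = 41 × 3.7 = 151.7 m
d₂ = v₂t₂ = 36 × 14.1 = 507.6 m
d_total = 659.3 m, t_total = 17.8 s
v_avg = d_total/t_total = 659.3/17.8 = 37.04 m/s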